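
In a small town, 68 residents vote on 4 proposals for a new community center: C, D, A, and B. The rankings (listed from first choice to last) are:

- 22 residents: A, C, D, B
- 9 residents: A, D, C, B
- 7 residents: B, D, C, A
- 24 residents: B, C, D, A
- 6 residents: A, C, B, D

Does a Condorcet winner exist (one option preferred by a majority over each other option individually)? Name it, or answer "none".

A

A vs C: 37–31 for A.
A vs D: 37–31 for A.
A vs B: 37–31 for A.
A beats every other option head-to-head.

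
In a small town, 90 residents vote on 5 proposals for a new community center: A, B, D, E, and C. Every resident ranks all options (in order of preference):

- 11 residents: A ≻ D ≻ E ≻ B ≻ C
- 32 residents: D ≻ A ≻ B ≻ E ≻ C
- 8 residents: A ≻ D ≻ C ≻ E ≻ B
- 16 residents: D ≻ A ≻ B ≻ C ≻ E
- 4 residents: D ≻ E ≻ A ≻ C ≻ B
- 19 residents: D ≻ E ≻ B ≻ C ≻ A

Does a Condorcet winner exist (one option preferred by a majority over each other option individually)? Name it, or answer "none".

D

D vs A: 71–19 for D.
D vs B: 90–0 for D.
D vs E: 90–0 for D.
D vs C: 90–0 for D.
D beats every other option head-to-head.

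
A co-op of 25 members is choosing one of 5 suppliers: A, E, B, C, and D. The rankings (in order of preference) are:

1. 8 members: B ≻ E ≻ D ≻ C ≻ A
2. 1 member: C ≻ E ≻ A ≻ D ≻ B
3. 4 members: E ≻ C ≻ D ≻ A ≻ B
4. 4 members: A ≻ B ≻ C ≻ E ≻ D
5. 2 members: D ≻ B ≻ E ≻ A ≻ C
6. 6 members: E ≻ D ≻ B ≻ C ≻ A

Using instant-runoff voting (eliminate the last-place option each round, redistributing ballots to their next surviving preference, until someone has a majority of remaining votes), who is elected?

Round 1: A 4, E 10, B 8, C 1, D 2. Eliminate C.
Round 2: A 4, E 11, B 8, D 2. Eliminate D.
Round 3: A 4, E 11, B 10. Eliminate A.
Round 4: E 11, B 14. B has a majority.

B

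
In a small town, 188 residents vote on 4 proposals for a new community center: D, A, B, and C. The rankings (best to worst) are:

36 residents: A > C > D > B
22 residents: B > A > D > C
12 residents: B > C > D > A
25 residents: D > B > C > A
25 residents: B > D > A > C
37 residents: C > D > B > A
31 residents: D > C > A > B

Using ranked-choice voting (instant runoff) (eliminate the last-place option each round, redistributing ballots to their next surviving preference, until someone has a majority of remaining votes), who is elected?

C

Round 1: D 56, A 36, B 59, C 37. Eliminate A.
Round 2: D 56, B 59, C 73. Eliminate D.
Round 3: B 84, C 104. C has a majority.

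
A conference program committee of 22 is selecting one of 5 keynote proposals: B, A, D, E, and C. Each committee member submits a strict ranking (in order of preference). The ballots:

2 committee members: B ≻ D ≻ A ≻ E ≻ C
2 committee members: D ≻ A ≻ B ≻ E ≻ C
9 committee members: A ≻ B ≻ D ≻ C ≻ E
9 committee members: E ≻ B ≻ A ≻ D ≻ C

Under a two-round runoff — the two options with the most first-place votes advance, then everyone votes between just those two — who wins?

A

Round 1 first-place votes: B 2, A 9, D 2, E 9, C 0.
A and E advance.
Runoff: A is preferred to E by 13 voters; E by 9.
A wins the runoff.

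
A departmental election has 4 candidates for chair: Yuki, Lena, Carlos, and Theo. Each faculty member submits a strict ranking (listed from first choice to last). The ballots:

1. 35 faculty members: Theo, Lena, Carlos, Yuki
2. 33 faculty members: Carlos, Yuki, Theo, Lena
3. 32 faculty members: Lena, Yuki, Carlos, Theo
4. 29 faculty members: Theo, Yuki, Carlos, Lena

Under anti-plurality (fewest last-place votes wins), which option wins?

Last-place votes: Yuki 35, Lena 62, Carlos 0, Theo 32.
Carlos is ranked last by the fewest voters, so Carlos wins.

Carlos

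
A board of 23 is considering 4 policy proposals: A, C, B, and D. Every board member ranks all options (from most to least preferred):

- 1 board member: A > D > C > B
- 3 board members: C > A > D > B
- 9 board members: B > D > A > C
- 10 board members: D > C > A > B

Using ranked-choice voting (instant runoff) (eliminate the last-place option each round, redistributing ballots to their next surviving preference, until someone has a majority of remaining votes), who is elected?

Round 1: A 1, C 3, B 9, D 10. Eliminate A.
Round 2: C 3, B 9, D 11. Eliminate C.
Round 3: B 9, D 14. D has a majority.

D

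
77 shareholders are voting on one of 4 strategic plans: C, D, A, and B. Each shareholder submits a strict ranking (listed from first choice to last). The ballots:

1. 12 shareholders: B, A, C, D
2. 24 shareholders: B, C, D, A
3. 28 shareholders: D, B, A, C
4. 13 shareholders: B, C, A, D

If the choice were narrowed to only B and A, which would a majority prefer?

Voters preferring B to A: 77; preferring A to B: 0.
B wins the head-to-head.

B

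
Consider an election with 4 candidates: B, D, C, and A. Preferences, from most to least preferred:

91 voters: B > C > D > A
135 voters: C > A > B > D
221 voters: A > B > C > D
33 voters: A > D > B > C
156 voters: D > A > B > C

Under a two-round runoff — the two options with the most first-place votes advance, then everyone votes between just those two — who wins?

A

Round 1 first-place votes: B 91, D 156, C 135, A 254.
A and D advance.
Runoff: A is preferred to D by 389 voters; D by 247.
A wins the runoff.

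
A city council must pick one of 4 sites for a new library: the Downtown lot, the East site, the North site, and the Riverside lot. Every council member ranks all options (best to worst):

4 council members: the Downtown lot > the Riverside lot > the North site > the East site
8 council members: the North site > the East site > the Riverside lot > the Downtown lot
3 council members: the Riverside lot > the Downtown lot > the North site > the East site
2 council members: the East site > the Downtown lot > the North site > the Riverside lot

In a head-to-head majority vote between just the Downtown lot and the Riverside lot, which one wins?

Voters preferring the Downtown lot to the Riverside lot: 6; preferring the Riverside lot to the Downtown lot: 11.
the Riverside lot wins the head-to-head.

the Riverside lot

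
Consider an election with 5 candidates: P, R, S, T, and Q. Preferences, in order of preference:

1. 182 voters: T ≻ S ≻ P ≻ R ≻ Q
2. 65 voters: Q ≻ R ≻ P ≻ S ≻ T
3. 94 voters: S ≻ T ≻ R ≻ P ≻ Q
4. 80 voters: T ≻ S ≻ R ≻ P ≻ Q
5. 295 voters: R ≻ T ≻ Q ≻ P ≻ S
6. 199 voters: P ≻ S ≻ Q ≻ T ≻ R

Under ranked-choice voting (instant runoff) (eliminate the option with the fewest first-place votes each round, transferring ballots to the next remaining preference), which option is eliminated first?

Round 1: P 199, R 295, S 94, T 262, Q 65. Eliminate Q.

Q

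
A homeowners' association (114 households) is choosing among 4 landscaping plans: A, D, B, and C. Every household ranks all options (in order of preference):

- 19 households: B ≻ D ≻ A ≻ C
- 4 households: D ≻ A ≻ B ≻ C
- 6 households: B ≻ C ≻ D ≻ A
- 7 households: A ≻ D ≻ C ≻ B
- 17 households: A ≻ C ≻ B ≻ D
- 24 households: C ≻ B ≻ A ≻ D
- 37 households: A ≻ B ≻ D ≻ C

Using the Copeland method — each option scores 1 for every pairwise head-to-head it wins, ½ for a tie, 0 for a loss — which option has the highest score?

A: beats D, B, and C → score 3.
D: beats C; loses to A and B → score 1.
B: beats D and C; loses to A → score 2.
C: loses to A, D, and B → score 0.
A has the best pairwise record.

A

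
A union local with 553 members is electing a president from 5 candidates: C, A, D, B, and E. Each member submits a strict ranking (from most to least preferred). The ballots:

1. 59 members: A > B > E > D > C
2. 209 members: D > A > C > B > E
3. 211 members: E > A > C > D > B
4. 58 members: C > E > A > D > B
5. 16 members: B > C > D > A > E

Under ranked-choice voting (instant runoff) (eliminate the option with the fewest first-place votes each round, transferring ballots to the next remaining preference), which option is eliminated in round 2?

Round 1: C 58, A 59, D 209, B 16, E 211. Eliminate B.
Round 2: C 74, A 59, D 209, E 211. Eliminate A.

A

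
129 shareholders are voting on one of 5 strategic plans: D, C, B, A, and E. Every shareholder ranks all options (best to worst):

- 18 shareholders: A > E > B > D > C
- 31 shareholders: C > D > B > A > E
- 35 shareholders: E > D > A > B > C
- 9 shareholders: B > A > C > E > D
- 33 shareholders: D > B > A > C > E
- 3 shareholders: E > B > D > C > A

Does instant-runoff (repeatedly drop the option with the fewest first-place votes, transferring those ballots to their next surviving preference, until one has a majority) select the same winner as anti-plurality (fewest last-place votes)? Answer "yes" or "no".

no

Instant-runoff — R1 D 33, C 31, B 9, A 18, E 38 (B out); R2 D 33, C 31, A 27, E 38 (A out); R3 D 33, C 40, E 56 (D out); R4 C 73, E 56 (C winner). Winner: C.
Anti-plurality — last-place votes: D 9, C 53, B 0, A 3, E 64. Winner: B.
The two methods disagree.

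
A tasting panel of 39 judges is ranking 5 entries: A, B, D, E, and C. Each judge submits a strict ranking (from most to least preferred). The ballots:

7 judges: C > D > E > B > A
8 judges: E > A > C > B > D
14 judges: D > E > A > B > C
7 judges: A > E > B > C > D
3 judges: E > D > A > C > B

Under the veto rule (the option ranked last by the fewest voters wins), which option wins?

E

Last-place votes: A 7, B 3, D 15, E 0, C 14.
E is ranked last by the fewest voters, so E wins.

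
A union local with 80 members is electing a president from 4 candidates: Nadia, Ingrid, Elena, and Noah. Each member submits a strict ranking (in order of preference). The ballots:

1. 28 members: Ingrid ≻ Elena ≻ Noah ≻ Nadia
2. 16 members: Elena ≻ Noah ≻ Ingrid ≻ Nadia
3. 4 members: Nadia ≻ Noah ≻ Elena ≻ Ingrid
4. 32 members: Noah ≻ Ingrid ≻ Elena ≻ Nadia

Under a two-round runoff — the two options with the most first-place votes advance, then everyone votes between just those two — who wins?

Noah

Round 1 first-place votes: Nadia 4, Ingrid 28, Elena 16, Noah 32.
Noah and Ingrid advance.
Runoff: Noah is preferred to Ingrid by 52 voters; Ingrid by 28.
Noah wins the runoff.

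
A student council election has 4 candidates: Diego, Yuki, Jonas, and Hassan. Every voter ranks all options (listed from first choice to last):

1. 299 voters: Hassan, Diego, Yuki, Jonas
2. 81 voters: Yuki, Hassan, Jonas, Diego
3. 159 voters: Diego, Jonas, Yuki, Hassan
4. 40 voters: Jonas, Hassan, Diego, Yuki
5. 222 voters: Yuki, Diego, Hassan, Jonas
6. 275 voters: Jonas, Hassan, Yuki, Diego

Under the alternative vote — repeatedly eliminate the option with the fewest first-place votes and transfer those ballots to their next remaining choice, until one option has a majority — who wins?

Yuki

Round 1: Diego 159, Yuki 303, Jonas 315, Hassan 299. Eliminate Diego.
Round 2: Yuki 303, Jonas 474, Hassan 299. Eliminate Hassan.
Round 3: Yuki 602, Jonas 474. Yuki has a majority.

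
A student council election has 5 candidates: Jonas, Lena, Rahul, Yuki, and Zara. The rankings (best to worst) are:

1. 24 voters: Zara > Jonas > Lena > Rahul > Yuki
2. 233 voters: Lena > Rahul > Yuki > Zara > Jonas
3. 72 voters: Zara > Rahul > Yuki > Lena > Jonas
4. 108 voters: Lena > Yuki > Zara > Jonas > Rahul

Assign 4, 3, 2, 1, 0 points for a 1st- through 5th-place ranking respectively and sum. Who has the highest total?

Lena

Jonas: 24·3 + 233·0 + 72·0 + 108·1 = 180
Lena: 24·2 + 233·4 + 72·1 + 108·4 = 1484
Rahul: 24·1 + 233·3 + 72·3 + 108·0 = 939
Yuki: 24·0 + 233·2 + 72·2 + 108·3 = 934
Zara: 24·4 + 233·1 + 72·4 + 108·2 = 833
Lena has the highest Borda score (1484).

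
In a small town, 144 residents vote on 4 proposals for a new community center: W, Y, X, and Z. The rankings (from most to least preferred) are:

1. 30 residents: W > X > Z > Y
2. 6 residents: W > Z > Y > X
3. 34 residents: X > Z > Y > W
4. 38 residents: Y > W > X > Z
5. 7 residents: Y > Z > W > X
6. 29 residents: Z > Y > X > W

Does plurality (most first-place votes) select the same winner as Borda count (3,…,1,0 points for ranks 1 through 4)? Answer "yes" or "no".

yes

Plurality — first-place votes: W 36, Y 45, X 34, Z 29. Winner: Y.
Borda — scores: W 191, Y 233, X 229, Z 211. Winner: Y.
The two methods agree.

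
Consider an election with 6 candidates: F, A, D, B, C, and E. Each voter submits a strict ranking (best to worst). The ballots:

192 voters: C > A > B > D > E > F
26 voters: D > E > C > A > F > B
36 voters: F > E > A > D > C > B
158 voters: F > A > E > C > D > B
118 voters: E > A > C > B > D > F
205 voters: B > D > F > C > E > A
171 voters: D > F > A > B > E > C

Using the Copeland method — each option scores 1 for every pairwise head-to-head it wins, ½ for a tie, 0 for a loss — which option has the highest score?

F: beats A, C, and E; loses to D and B → score 3.
A: beats D, B, C, and E; loses to F → score 4.
D: beats F and E; loses to A, B, and C → score 2.
B: beats F, D, and E; loses to A and C → score 3.
C: beats D and B; loses to F, A, and E → score 2.
E: beats C; loses to F, A, D, and B → score 1.
A has the best pairwise record.

A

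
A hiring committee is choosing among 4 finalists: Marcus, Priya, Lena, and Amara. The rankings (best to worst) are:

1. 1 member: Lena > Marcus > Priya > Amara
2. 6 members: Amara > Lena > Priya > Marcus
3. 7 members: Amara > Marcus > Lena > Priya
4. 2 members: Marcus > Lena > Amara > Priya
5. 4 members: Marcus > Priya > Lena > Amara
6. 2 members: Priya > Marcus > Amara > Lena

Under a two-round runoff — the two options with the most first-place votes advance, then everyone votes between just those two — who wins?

Amara

Round 1 first-place votes: Marcus 6, Priya 2, Lena 1, Amara 13.
Amara and Marcus advance.
Runoff: Amara is preferred to Marcus by 13 voters; Marcus by 9.
Amara wins the runoff.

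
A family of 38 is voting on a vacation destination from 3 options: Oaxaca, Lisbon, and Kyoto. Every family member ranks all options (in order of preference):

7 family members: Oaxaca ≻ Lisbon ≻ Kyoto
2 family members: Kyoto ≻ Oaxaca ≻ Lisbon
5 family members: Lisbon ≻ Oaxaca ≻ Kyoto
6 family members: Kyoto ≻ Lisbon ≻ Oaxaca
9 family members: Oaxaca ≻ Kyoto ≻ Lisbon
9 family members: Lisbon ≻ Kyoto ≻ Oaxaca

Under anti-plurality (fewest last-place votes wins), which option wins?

Lisbon

Last-place votes: Oaxaca 15, Lisbon 11, Kyoto 12.
Lisbon is ranked last by the fewest voters, so Lisbon wins.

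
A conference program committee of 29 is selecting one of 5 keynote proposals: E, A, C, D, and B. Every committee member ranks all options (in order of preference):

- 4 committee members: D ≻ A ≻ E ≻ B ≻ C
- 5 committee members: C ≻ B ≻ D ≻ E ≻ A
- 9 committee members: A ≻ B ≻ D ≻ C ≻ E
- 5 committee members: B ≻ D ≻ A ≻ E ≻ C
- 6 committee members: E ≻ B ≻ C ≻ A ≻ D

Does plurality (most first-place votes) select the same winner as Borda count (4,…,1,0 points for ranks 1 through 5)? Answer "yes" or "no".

Plurality — first-place votes: E 6, A 9, C 5, D 4, B 5. Winner: A.
Borda — scores: E 42, A 64, C 41, D 59, B 84. Winner: B.
The two methods disagree.

no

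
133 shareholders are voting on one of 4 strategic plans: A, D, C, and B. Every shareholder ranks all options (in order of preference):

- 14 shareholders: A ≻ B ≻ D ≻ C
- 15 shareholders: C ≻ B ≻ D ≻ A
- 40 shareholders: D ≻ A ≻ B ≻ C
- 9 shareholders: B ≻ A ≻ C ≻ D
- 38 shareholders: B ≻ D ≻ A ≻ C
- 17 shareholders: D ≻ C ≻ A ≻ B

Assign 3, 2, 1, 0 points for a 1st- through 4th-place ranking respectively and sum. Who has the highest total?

A: 14·3 + 15·0 + 40·2 + 9·2 + 38·1 + 17·1 = 195
D: 14·1 + 15·1 + 40·3 + 9·0 + 38·2 + 17·3 = 276
C: 14·0 + 15·3 + 40·0 + 9·1 + 38·0 + 17·2 = 88
B: 14·2 + 15·2 + 40·1 + 9·3 + 38·3 + 17·0 = 239
D has the highest Borda score (276).

D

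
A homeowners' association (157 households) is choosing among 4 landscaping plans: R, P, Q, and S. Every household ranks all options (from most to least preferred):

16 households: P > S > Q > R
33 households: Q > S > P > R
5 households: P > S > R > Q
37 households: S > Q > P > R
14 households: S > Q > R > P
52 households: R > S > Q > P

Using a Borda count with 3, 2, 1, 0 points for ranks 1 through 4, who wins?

R: 16·0 + 33·0 + 5·1 + 37·0 + 14·1 + 52·3 = 175
P: 16·3 + 33·1 + 5·3 + 37·1 + 14·0 + 52·0 = 133
Q: 16·1 + 33·3 + 5·0 + 37·2 + 14·2 + 52·1 = 269
S: 16·2 + 33·2 + 5·2 + 37·3 + 14·3 + 52·2 = 365
S has the highest Borda score (365).

S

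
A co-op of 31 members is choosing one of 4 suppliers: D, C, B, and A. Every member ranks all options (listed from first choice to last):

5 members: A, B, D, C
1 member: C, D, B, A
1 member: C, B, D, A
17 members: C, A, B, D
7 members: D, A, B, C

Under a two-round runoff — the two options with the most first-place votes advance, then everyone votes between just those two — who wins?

Round 1 first-place votes: D 7, C 19, B 0, A 5.
C and D advance.
Runoff: C is preferred to D by 19 voters; D by 12.
C wins the runoff.

C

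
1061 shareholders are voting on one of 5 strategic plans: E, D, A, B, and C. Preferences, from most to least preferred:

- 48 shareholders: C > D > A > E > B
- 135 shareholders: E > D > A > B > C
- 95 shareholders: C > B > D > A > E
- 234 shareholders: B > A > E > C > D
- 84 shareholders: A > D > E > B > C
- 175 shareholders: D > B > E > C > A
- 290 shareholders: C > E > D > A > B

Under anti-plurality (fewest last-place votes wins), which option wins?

Last-place votes: E 95, D 234, A 175, B 338, C 219.
E is ranked last by the fewest voters, so E wins.

E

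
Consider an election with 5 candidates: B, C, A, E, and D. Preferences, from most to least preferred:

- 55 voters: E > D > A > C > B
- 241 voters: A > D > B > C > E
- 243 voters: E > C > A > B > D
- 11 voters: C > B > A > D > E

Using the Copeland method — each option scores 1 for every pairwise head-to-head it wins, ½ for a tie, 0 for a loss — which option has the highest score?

E

B: loses to C, A, E, and D → score 0.
C: beats B; loses to A, E, and D → score 1.
A: beats B, C, and D; loses to E → score 3.
E: beats B, C, A, and D → score 4.
D: beats B and C; loses to A and E → score 2.
E has the best pairwise record.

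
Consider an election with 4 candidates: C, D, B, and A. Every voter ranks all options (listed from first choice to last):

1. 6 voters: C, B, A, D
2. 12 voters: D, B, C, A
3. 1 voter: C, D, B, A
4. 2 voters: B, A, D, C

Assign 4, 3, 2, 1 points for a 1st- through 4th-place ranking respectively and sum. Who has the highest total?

B

C: 6·4 + 12·2 + 1·4 + 2·1 = 54
D: 6·1 + 12·4 + 1·3 + 2·2 = 61
B: 6·3 + 12·3 + 1·2 + 2·4 = 64
A: 6·2 + 12·1 + 1·1 + 2·3 = 31
B has the highest Borda score (64).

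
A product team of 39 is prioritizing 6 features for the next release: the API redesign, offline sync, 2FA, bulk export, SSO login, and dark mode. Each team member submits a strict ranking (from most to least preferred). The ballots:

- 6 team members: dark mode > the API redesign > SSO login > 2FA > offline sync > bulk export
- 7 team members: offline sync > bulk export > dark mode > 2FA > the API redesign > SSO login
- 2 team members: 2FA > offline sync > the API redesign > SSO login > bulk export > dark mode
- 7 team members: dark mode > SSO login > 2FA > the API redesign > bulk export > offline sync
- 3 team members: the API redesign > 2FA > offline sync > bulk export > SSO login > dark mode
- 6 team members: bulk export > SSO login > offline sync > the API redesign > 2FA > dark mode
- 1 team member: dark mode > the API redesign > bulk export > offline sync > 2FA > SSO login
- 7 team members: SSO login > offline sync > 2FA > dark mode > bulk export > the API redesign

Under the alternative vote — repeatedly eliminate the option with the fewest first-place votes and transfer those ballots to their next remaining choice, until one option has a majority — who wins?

Round 1: the API redesign 3, offline sync 7, 2FA 2, bulk export 6, SSO login 7, dark mode 14. Eliminate 2FA.
Round 2: the API redesign 3, offline sync 9, bulk export 6, SSO login 7, dark mode 14. Eliminate the API redesign.
Round 3: offline sync 12, bulk export 6, SSO login 7, dark mode 14. Eliminate bulk export.
Round 4: offline sync 12, SSO login 13, dark mode 14. Eliminate offline sync.
Round 5: SSO login 18, dark mode 21. Dark mode has a majority.

dark mode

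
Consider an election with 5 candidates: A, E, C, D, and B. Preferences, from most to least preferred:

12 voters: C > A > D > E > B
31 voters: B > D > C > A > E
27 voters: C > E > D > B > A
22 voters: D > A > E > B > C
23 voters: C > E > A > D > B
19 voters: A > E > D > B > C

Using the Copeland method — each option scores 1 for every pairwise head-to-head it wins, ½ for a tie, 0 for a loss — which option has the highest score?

D

A: beats E and B; loses to C and D → score 2.
E: beats D and B; loses to A and C → score 2.
C: beats A and E; loses to D and B → score 2.
D: beats A, C, and B; loses to E → score 3.
B: beats C; loses to A, E, and D → score 1.
D has the best pairwise record.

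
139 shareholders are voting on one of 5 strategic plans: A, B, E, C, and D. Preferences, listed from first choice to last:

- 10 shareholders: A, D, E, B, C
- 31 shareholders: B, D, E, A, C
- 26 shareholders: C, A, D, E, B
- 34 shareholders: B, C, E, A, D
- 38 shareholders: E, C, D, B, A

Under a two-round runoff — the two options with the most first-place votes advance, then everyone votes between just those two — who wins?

E

Round 1 first-place votes: A 10, B 65, E 38, C 26, D 0.
B and E advance.
Runoff: B is preferred to E by 65 voters; E by 74.
E wins the runoff.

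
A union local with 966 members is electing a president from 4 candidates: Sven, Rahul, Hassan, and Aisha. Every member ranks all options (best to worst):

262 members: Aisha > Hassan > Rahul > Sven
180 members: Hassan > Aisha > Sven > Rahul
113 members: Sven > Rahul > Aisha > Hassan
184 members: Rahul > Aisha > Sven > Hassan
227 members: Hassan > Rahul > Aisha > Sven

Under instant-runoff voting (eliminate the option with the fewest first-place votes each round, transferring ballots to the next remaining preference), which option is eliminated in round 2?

Aisha

Round 1: Sven 113, Rahul 184, Hassan 407, Aisha 262. Eliminate Sven.
Round 2: Rahul 297, Hassan 407, Aisha 262. Eliminate Aisha.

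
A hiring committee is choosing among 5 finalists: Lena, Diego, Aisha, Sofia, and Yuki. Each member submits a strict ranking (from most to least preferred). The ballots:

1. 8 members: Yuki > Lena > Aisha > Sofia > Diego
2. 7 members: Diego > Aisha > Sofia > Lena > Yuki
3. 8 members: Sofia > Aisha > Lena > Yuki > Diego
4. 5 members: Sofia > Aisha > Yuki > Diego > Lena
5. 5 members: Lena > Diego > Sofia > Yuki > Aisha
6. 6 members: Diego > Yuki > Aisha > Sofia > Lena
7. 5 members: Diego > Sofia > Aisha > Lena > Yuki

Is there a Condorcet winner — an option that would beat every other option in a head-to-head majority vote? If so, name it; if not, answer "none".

Diego vs Lena: 23–21 for Diego.
Diego vs Aisha: 23–21 for Diego.
Diego vs Sofia: 23–21 for Diego.
Diego vs Yuki: 23–21 for Diego.
Diego beats every other option head-to-head.

Diego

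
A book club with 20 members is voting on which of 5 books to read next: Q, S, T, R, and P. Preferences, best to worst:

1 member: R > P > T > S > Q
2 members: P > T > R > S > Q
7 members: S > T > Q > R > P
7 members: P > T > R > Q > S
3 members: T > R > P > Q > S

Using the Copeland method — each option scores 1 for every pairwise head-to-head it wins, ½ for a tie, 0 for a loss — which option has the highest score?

Q: ties S; loses to T, R, and P → score 0.5.
S: ties Q; loses to T, R, and P → score 0.5.
T: beats Q, S, and R; ties P → score 3.5.
R: beats Q, S, and P; loses to T → score 3.
P: beats Q and S; ties T; loses to R → score 2.5.
T has the best pairwise record.

T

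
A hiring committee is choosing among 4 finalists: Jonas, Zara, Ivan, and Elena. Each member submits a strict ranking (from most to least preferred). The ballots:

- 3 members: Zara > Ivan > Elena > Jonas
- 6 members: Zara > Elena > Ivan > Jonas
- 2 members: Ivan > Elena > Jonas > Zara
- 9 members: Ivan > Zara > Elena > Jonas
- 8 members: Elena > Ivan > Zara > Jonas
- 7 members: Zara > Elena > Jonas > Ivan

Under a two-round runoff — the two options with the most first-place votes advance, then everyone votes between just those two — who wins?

Ivan

Round 1 first-place votes: Jonas 0, Zara 16, Ivan 11, Elena 8.
Zara and Ivan advance.
Runoff: Zara is preferred to Ivan by 16 voters; Ivan by 19.
Ivan wins the runoff.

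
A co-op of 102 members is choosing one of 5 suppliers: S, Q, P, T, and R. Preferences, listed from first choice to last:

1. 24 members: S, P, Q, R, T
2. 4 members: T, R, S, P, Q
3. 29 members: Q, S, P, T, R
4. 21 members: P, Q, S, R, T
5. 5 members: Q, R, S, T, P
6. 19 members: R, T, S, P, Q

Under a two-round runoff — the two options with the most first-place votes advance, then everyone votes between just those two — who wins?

Round 1 first-place votes: S 24, Q 34, P 21, T 4, R 19.
Q and S advance.
Runoff: Q is preferred to S by 55 voters; S by 47.
Q wins the runoff.

Q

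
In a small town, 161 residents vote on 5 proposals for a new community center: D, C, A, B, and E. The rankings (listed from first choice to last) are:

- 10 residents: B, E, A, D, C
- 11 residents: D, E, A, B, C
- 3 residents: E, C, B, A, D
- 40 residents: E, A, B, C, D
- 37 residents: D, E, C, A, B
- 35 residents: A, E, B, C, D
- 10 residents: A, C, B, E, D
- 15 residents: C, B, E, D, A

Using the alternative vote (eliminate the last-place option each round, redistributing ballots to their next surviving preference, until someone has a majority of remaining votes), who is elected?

Round 1: D 48, C 15, A 45, B 10, E 43. Eliminate B.
Round 2: D 48, C 15, A 45, E 53. Eliminate C.
Round 3: D 48, A 45, E 68. Eliminate A.
Round 4: D 48, E 113. E has a majority.

E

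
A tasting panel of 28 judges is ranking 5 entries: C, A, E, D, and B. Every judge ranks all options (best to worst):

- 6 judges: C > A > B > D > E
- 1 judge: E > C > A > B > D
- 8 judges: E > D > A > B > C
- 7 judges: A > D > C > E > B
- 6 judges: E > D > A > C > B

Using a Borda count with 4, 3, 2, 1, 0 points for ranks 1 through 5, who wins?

A

C: 6·4 + 1·3 + 8·0 + 7·2 + 6·1 = 47
A: 6·3 + 1·2 + 8·2 + 7·4 + 6·2 = 76
E: 6·0 + 1·4 + 8·4 + 7·1 + 6·4 = 67
D: 6·1 + 1·0 + 8·3 + 7·3 + 6·3 = 69
B: 6·2 + 1·1 + 8·1 + 7·0 + 6·0 = 21
A has the highest Borda score (76).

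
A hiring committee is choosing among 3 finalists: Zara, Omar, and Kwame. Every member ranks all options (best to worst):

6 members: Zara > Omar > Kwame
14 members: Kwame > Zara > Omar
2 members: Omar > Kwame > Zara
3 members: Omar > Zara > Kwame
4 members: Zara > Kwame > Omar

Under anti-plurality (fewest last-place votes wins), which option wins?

Zara

Last-place votes: Zara 2, Omar 18, Kwame 9.
Zara is ranked last by the fewest voters, so Zara wins.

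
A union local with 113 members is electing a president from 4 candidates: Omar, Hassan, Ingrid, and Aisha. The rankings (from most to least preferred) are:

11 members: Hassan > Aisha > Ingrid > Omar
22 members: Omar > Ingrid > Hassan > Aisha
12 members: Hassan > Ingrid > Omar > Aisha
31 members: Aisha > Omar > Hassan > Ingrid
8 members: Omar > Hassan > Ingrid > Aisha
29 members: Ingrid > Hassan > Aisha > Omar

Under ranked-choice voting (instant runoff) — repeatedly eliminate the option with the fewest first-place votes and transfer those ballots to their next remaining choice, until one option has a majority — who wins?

Ingrid

Round 1: Omar 30, Hassan 23, Ingrid 29, Aisha 31. Eliminate Hassan.
Round 2: Omar 30, Ingrid 41, Aisha 42. Eliminate Omar.
Round 3: Ingrid 71, Aisha 42. Ingrid has a majority.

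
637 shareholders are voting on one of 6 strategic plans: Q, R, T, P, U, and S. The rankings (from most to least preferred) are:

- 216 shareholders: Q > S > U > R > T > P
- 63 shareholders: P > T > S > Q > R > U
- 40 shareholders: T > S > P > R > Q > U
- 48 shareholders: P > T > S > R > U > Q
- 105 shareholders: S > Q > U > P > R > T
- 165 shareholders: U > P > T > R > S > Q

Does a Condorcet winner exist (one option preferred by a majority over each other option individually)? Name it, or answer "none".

S vs Q: 421–216 for S.
S vs R: 472–165 for S.
S vs T: 321–316 for S.
S vs P: 361–276 for S.
S vs U: 472–165 for S.
S beats every other option head-to-head.

S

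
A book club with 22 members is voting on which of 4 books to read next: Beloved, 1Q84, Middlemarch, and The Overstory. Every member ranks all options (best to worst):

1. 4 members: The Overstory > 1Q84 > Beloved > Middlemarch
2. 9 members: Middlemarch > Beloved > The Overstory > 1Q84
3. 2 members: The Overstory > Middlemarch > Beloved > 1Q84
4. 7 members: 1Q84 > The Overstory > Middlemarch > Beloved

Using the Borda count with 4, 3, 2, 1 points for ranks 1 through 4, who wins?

The Overstory

Beloved: 4·2 + 9·3 + 2·2 + 7·1 = 46
1Q84: 4·3 + 9·1 + 2·1 + 7·4 = 51
Middlemarch: 4·1 + 9·4 + 2·3 + 7·2 = 60
The Overstory: 4·4 + 9·2 + 2·4 + 7·3 = 63
The Overstory has the highest Borda score (63).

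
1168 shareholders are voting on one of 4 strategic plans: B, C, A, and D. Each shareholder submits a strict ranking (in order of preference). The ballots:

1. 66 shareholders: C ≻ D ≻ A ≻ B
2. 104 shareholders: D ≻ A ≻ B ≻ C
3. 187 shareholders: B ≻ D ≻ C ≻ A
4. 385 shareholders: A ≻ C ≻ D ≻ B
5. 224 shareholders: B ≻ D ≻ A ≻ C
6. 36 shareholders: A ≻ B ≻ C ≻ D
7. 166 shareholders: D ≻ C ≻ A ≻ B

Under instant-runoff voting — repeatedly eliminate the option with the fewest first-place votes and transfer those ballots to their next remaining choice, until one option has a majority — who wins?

A

Round 1: B 411, C 66, A 421, D 270. Eliminate C.
Round 2: B 411, A 421, D 336. Eliminate D.
Round 3: B 411, A 757. A has a majority.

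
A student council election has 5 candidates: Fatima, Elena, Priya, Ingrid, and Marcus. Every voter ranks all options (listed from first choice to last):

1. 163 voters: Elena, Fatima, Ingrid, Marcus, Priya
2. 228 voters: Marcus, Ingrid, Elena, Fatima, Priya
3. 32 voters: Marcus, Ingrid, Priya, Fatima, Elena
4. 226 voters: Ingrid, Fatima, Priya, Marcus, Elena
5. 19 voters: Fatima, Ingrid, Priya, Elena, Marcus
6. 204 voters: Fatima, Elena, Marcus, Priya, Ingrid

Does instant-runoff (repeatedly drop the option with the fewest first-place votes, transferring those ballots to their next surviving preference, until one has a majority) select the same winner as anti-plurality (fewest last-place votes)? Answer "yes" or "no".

Instant-runoff — R1 Fatima 223, Elena 163, Priya 0, Ingrid 226, Marcus 260 (Priya out); R2 Fatima 223, Elena 163, Ingrid 226, Marcus 260 (Elena out); R3 Fatima 386, Ingrid 226, Marcus 260 (Ingrid out); R4 Fatima 612, Marcus 260 (Fatima winner). Winner: Fatima.
Anti-plurality — last-place votes: Fatima 0, Elena 258, Priya 391, Ingrid 204, Marcus 19. Winner: Fatima.
The two methods agree.

yes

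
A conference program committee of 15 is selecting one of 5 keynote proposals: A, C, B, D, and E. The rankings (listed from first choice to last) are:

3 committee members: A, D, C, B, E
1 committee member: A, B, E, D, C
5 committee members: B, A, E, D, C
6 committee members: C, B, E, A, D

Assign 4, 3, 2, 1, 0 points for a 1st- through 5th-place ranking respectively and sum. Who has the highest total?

A: 3·4 + 1·4 + 5·3 + 6·1 = 37
C: 3·2 + 1·0 + 5·0 + 6·4 = 30
B: 3·1 + 1·3 + 5·4 + 6·3 = 44
D: 3·3 + 1·1 + 5·1 + 6·0 = 15
E: 3·0 + 1·2 + 5·2 + 6·2 = 24
B has the highest Borda score (44).

B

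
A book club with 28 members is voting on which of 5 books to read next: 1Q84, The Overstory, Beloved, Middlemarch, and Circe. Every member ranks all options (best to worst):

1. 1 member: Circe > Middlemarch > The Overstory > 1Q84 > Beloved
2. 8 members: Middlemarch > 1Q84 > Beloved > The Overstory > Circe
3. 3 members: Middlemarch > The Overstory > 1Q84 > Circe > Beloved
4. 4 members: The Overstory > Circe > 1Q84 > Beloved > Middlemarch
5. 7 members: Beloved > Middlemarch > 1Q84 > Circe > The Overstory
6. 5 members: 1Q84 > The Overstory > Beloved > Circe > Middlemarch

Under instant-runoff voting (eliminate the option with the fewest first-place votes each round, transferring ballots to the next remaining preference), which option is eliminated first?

Round 1: 1Q84 5, The Overstory 4, Beloved 7, Middlemarch 11, Circe 1. Eliminate Circe.

Circe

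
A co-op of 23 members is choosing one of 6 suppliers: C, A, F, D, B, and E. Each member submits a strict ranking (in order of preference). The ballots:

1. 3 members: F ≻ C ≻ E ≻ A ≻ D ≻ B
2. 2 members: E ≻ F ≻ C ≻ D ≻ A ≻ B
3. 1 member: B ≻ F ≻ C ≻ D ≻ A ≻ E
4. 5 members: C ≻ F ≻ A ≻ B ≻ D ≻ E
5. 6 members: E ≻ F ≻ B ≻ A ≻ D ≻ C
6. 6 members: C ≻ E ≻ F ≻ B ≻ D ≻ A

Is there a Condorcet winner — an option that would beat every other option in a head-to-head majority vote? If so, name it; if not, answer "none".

none

Checking pairwise contests:
F beats C 12–11.
C beats A 17–6.
E beats F 14–9.
C beats D 17–6.
C beats B 16–7.
C beats E 15–8.
Every option loses at least one head-to-head, so there is no Condorcet winner.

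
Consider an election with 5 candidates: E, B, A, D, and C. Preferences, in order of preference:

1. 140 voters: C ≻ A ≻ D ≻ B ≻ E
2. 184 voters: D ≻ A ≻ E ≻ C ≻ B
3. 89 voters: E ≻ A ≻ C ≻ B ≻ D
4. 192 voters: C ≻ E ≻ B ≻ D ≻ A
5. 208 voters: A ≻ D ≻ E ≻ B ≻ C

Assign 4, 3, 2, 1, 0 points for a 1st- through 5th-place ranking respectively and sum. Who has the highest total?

A

E: 140·0 + 184·2 + 89·4 + 192·3 + 208·2 = 1716
B: 140·1 + 184·0 + 89·1 + 192·2 + 208·1 = 821
A: 140·3 + 184·3 + 89·3 + 192·0 + 208·4 = 2071
D: 140·2 + 184·4 + 89·0 + 192·1 + 208·3 = 1832
C: 140·4 + 184·1 + 89·2 + 192·4 + 208·0 = 1690
A has the highest Borda score (2071).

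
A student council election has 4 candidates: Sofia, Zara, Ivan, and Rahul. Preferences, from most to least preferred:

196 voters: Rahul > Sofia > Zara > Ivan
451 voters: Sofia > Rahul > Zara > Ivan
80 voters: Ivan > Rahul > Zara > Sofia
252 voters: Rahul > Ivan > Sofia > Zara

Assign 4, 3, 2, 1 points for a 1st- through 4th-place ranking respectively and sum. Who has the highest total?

Sofia: 196·3 + 451·4 + 80·1 + 252·2 = 2976
Zara: 196·2 + 451·2 + 80·2 + 252·1 = 1706
Ivan: 196·1 + 451·1 + 80·4 + 252·3 = 1723
Rahul: 196·4 + 451·3 + 80·3 + 252·4 = 3385
Rahul has the highest Borda score (3385).

Rahul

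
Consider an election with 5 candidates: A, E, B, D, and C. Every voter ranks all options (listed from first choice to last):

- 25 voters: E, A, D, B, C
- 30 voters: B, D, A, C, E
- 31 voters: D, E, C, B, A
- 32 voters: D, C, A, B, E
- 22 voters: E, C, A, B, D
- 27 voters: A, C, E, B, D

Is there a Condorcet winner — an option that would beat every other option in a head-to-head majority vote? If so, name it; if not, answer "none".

D vs A: 93–74 for D.
D vs E: 93–74 for D.
D vs B: 88–79 for D.
D vs C: 118–49 for D.
D beats every other option head-to-head.

D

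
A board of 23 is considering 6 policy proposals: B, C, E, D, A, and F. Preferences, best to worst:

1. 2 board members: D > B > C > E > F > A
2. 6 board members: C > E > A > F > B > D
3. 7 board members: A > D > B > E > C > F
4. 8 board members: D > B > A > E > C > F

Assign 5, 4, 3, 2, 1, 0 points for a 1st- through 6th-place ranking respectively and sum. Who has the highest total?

D

B: 2·4 + 6·1 + 7·3 + 8·4 = 67
C: 2·3 + 6·5 + 7·1 + 8·1 = 51
E: 2·2 + 6·4 + 7·2 + 8·2 = 58
D: 2·5 + 6·0 + 7·4 + 8·5 = 78
A: 2·0 + 6·3 + 7·5 + 8·3 = 77
F: 2·1 + 6·2 + 7·0 + 8·0 = 14
D has the highest Borda score (78).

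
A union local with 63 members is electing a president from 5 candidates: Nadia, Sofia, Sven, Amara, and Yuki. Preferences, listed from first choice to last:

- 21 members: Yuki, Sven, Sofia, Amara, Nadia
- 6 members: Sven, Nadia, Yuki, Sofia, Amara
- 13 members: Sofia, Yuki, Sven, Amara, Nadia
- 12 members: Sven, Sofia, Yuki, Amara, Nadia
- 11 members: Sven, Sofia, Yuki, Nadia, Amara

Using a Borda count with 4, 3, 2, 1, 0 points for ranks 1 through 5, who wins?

Sven

Nadia: 21·0 + 6·3 + 13·0 + 12·0 + 11·1 = 29
Sofia: 21·2 + 6·1 + 13·4 + 12·3 + 11·3 = 169
Sven: 21·3 + 6·4 + 13·2 + 12·4 + 11·4 = 205
Amara: 21·1 + 6·0 + 13·1 + 12·1 + 11·0 = 46
Yuki: 21·4 + 6·2 + 13·3 + 12·2 + 11·2 = 181
Sven has the highest Borda score (205).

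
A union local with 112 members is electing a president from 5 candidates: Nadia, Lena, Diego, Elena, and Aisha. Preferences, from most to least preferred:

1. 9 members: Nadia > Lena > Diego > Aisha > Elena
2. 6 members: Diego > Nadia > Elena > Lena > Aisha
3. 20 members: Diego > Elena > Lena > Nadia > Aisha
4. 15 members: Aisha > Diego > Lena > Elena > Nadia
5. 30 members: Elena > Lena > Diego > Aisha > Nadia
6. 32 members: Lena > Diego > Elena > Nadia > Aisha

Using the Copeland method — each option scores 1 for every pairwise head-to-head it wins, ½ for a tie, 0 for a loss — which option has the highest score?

Nadia: beats Aisha; loses to Lena, Diego, and Elena → score 1.
Lena: beats Nadia, Diego, and Aisha; ties Elena → score 3.5.
Diego: beats Nadia, Elena, and Aisha; loses to Lena → score 3.
Elena: beats Nadia and Aisha; ties Lena; loses to Diego → score 2.5.
Aisha: loses to Nadia, Lena, Diego, and Elena → score 0.
Lena has the best pairwise record.

Lena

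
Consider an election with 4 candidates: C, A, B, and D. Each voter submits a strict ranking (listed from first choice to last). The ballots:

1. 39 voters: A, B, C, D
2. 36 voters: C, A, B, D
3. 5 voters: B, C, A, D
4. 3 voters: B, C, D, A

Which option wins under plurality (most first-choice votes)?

First-place votes: C 36, A 39, B 8, D 0.
A has the most first-place votes.

A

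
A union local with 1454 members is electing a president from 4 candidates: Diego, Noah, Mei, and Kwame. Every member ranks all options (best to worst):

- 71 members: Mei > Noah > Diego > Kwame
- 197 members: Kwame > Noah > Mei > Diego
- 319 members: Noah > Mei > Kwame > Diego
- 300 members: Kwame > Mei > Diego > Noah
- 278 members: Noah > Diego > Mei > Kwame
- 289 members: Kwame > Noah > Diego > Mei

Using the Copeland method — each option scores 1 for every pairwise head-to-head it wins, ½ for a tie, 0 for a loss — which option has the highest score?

Kwame

Diego: loses to Noah, Mei, and Kwame → score 0.
Noah: beats Diego and Mei; loses to Kwame → score 2.
Mei: beats Diego; loses to Noah and Kwame → score 1.
Kwame: beats Diego, Noah, and Mei → score 3.
Kwame has the best pairwise record.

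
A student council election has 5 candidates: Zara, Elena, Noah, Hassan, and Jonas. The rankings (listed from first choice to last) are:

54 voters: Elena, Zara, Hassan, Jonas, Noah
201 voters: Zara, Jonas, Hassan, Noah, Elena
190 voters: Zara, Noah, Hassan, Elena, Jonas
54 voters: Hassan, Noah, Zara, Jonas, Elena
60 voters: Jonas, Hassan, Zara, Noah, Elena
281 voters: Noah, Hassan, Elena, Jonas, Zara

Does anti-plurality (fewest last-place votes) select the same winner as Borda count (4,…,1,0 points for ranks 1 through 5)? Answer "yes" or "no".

yes

Anti-plurality — last-place votes: Zara 281, Elena 315, Noah 54, Hassan 0, Jonas 190. Winner: Hassan.
Borda — scores: Zara 1954, Elena 968, Noah 2117, Hassan 2129, Jonas 1232. Winner: Hassan.
The two methods agree.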